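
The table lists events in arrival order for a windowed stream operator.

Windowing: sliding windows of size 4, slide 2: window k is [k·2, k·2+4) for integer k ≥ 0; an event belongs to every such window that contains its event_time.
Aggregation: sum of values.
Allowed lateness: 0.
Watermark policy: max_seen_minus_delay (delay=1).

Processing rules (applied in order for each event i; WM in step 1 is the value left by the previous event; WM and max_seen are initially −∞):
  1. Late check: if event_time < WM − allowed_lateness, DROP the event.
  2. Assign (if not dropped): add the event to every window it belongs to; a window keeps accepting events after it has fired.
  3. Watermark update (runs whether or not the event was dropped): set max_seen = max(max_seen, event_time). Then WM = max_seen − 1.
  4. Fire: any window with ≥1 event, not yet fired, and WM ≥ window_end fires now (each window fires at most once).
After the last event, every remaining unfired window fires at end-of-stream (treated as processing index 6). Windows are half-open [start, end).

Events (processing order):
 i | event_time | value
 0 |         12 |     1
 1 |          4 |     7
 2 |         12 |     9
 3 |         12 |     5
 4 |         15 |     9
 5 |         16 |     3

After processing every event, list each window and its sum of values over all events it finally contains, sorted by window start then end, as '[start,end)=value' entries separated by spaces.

i=0 t=12 v=1: → [12,16),[10,14); WM=11
i=1 t=4 v=7: DROP (t<11-0); WM=11
i=2 t=12 v=9: → [12,16),[10,14); WM=11
i=3 t=12 v=5: → [12,16),[10,14); WM=11
i=4 t=15 v=9: → [14,18),[12,16); WM=14; [10,14) fires=15
i=5 t=16 v=3: → [16,20),[14,18); WM=15

[10,14)=15 [12,16)=24 [14,18)=12 [16,20)=3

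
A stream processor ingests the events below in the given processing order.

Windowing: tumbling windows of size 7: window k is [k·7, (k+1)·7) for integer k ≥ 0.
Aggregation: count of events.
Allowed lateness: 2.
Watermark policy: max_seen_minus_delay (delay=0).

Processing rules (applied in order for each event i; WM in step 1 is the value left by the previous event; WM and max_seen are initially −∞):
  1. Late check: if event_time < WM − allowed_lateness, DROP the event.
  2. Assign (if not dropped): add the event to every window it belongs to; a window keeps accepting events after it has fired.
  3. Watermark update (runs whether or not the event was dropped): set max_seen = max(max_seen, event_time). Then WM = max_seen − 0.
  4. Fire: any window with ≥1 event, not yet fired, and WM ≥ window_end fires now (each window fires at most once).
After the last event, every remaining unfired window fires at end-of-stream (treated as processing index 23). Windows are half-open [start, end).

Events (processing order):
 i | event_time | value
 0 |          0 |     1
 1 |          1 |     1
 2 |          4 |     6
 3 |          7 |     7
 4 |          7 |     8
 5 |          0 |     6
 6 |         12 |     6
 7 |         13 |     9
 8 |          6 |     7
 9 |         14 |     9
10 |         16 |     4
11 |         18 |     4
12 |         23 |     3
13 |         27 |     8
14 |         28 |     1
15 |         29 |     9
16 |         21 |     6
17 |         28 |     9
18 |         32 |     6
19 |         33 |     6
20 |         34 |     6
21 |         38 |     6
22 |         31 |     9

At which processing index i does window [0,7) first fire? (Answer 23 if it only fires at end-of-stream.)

i=0 t=0 v=1: → [0,7); WM=0
i=1 t=1 v=1: → [0,7); WM=1
i=2 t=4 v=6: → [0,7); WM=4
i=3 t=7 v=7: → [7,14); WM=7; [0,7) fires=3
i=4 t=7 v=8: → [7,14); WM=7
i=5 t=0 v=6: DROP (t<7-2); WM=7
i=6 t=12 v=6: → [7,14); WM=12
i=7 t=13 v=9: → [7,14); WM=13
i=8 t=6 v=7: DROP (t<13-2); WM=13
i=9 t=14 v=9: → [14,21); WM=14; [7,14) fires=4
i=10 t=16 v=4: → [14,21); WM=16
i=11 t=18 v=4: → [14,21); WM=18
i=12 t=23 v=3: → [21,28); WM=23; [14,21) fires=3
i=13 t=27 v=8: → [21,28); WM=27
i=14 t=28 v=1: → [28,35); WM=28; [21,28) fires=2
i=15 t=29 v=9: → [28,35); WM=29
i=16 t=21 v=6: DROP (t<29-2); WM=29
i=17 t=28 v=9: → [28,35); WM=29
i=18 t=32 v=6: → [28,35); WM=32
i=19 t=33 v=6: → [28,35); WM=33
i=20 t=34 v=6: → [28,35); WM=34
i=21 t=38 v=6: → [35,42); WM=38; [28,35) fires=6
i=22 t=31 v=9: DROP (t<38-2); WM=38

3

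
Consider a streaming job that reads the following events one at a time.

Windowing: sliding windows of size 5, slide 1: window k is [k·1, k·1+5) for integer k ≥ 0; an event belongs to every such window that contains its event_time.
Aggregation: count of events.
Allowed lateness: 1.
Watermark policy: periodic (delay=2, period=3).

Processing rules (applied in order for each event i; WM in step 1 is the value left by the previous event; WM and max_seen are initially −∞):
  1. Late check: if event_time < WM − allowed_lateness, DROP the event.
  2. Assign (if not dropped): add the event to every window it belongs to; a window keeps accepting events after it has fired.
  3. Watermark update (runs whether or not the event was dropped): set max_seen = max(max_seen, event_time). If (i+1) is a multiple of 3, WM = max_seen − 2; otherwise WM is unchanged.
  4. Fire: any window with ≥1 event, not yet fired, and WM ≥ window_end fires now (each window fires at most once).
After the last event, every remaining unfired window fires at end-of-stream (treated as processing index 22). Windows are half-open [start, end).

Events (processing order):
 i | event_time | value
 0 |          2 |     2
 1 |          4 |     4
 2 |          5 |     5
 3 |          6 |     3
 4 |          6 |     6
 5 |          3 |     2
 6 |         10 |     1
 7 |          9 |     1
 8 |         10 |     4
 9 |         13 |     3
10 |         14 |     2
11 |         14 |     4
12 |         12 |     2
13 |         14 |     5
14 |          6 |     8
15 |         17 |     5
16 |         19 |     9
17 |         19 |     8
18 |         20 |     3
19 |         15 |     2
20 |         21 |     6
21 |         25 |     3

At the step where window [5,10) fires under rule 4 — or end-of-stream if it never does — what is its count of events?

i=0 t=2 v=2: → [2,7),[1,6),[0,5); WM=−∞
i=1 t=4 v=4: → [4,9),[3,8),[2,7),[1,6),[0,5); WM=−∞
i=2 t=5 v=5: → [5,10),[4,9),[3,8),[2,7),[1,6); WM=3
i=3 t=6 v=3: → [6,11),[5,10),[4,9),[3,8),[2,7); WM=3
i=4 t=6 v=6: → [6,11),[5,10),[4,9),[3,8),[2,7); WM=3
i=5 t=3 v=2: → [3,8),[2,7),[1,6),[0,5); WM=4
i=6 t=10 v=1: → [10,15),[9,14),[8,13),[7,12),[6,11); WM=4
i=7 t=9 v=1: → [9,14),[8,13),[7,12),[6,11),[5,10); WM=4
i=8 t=10 v=4: → [10,15),[9,14),[8,13),[7,12),[6,11); WM=8; [0,5) fires=3 [1,6) fires=4 [2,7) fires=6 [3,8) fires=5
i=9 t=13 v=3: → [13,18),[12,17),[11,16),[10,15),[9,14); WM=8
i=10 t=14 v=2: → [14,19),[13,18),[12,17),[11,16),[10,15); WM=8
i=11 t=14 v=4: → [14,19),[13,18),[12,17),[11,16),[10,15); WM=12; [4,9) fires=4 [5,10) fires=4 [6,11) fires=5 [7,12) fires=3
i=12 t=12 v=2: → [12,17),[11,16),[10,15),[9,14),[8,13); WM=12
i=13 t=14 v=5: → [14,19),[13,18),[12,17),[11,16),[10,15); WM=12
i=14 t=6 v=8: DROP (t<12-1); WM=12
i=15 t=17 v=5: → [17,22),[16,21),[15,20),[14,19),[13,18); WM=12
i=16 t=19 v=9: → [19,24),[18,23),[17,22),[16,21),[15,20); WM=12
i=17 t=19 v=8: → [19,24),[18,23),[17,22),[16,21),[15,20); WM=17; [8,13) fires=4 [9,14) fires=5 [10,15) fires=7 [11,16) fires=5 [12,17) fires=5
i=18 t=20 v=3: → [20,25),[19,24),[18,23),[17,22),[16,21); WM=17
i=19 t=15 v=2: DROP (t<17-1); WM=17
i=20 t=21 v=6: → [21,26),[20,25),[19,24),[18,23),[17,22); WM=19; [13,18) fires=5 [14,19) fires=4
i=21 t=25 v=3: → [25,30),[24,29),[23,28),[22,27),[21,26); WM=19

4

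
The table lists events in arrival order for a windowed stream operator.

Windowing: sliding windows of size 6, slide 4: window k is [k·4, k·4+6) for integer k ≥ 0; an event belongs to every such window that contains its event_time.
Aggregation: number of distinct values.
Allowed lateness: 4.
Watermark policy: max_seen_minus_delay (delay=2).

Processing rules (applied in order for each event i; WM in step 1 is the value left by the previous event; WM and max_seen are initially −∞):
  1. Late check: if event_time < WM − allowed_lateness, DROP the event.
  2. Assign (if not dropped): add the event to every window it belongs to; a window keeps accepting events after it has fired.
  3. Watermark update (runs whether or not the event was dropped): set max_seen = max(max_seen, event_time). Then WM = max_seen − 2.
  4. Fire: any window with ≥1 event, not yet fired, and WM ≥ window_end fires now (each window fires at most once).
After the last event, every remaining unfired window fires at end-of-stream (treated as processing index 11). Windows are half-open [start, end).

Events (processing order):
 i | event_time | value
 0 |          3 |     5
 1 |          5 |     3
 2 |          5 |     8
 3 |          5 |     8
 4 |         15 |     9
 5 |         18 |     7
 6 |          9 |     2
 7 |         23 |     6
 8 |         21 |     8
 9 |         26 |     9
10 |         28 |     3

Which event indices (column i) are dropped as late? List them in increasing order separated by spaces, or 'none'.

i=0 t=3 v=5: → [0,6); WM=1
i=1 t=5 v=3: → [4,10),[0,6); WM=3
i=2 t=5 v=8: → [4,10),[0,6); WM=3
i=3 t=5 v=8: → [4,10),[0,6); WM=3
i=4 t=15 v=9: → [12,18); WM=13; [0,6) fires=3 [4,10) fires=2
i=5 t=18 v=7: → [16,22); WM=16
i=6 t=9 v=2: DROP (t<16-4); WM=16
i=7 t=23 v=6: → [20,26); WM=21; [12,18) fires=1
i=8 t=21 v=8: → [20,26),[16,22); WM=21
i=9 t=26 v=9: → [24,30); WM=24; [16,22) fires=2
i=10 t=28 v=3: → [28,34),[24,30); WM=26; [20,26) fires=2

6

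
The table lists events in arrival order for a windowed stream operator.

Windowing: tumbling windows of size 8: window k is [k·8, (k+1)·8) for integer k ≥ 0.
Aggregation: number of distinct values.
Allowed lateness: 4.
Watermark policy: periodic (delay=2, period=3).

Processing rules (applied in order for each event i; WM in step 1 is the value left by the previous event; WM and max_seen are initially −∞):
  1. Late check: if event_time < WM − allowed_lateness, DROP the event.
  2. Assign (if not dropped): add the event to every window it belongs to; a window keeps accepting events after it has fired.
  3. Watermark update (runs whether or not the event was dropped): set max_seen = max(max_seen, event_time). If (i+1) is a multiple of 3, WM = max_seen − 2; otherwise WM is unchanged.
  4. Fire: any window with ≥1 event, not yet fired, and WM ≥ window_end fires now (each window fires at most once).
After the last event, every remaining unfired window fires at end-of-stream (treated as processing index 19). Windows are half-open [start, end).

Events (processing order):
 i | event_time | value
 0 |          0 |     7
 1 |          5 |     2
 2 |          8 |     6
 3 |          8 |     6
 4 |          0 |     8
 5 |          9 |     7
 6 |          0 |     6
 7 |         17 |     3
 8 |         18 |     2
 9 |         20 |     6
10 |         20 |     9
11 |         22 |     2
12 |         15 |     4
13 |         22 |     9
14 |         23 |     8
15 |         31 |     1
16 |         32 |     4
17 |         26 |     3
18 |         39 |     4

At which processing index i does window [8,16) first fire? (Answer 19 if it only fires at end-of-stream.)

i=0 t=0 v=7: → [0,8); WM=−∞
i=1 t=5 v=2: → [0,8); WM=−∞
i=2 t=8 v=6: → [8,16); WM=6
i=3 t=8 v=6: → [8,16); WM=6
i=4 t=0 v=8: DROP (t<6-4); WM=6
i=5 t=9 v=7: → [8,16); WM=7
i=6 t=0 v=6: DROP (t<7-4); WM=7
i=7 t=17 v=3: → [16,24); WM=7
i=8 t=18 v=2: → [16,24); WM=16; [0,8) fires=2 [8,16) fires=2
i=9 t=20 v=6: → [16,24); WM=16
i=10 t=20 v=9: → [16,24); WM=16
i=11 t=22 v=2: → [16,24); WM=20
i=12 t=15 v=4: DROP (t<20-4); WM=20
i=13 t=22 v=9: → [16,24); WM=20
i=14 t=23 v=8: → [16,24); WM=21
i=15 t=31 v=1: → [24,32); WM=21
i=16 t=32 v=4: → [32,40); WM=21
i=17 t=26 v=3: → [24,32); WM=30; [16,24) fires=5
i=18 t=39 v=4: → [32,40); WM=30

8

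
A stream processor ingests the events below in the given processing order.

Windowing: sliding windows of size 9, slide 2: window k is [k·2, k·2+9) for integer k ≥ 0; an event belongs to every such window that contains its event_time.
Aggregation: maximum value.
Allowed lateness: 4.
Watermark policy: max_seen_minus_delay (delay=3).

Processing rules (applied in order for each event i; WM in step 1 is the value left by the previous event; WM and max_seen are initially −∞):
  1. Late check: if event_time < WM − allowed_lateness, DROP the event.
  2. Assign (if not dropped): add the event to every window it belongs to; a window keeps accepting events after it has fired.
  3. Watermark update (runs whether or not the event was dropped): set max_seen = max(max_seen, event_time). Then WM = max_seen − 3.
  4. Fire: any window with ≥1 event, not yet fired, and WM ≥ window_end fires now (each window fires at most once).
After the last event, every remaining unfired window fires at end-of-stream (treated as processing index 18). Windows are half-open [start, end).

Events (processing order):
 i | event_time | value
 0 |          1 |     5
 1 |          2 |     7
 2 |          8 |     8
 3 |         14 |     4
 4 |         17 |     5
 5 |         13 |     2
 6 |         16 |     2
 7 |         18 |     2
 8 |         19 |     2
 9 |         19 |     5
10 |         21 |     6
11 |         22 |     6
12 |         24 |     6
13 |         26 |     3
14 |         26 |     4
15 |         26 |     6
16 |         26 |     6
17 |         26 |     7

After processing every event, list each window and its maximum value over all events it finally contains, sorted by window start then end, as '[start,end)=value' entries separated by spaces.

i=0 t=1 v=5: → [0,9); WM=-2
i=1 t=2 v=7: → [2,11),[0,9); WM=-1
i=2 t=8 v=8: → [8,17),[6,15),[4,13),[2,11),[0,9); WM=5
i=3 t=14 v=4: → [14,23),[12,21),[10,19),[8,17),[6,15); WM=11; [0,9) fires=8 [2,11) fires=8
i=4 t=17 v=5: → [16,25),[14,23),[12,21),[10,19); WM=14; [4,13) fires=8
i=5 t=13 v=2: → [12,21),[10,19),[8,17),[6,15); WM=14
i=6 t=16 v=2: → [16,25),[14,23),[12,21),[10,19),[8,17); WM=14
i=7 t=18 v=2: → [18,27),[16,25),[14,23),[12,21),[10,19); WM=15; [6,15) fires=8
i=8 t=19 v=2: → [18,27),[16,25),[14,23),[12,21); WM=16
i=9 t=19 v=5: → [18,27),[16,25),[14,23),[12,21); WM=16
i=10 t=21 v=6: → [20,29),[18,27),[16,25),[14,23); WM=18; [8,17) fires=8
i=11 t=22 v=6: → [22,31),[20,29),[18,27),[16,25),[14,23); WM=19; [10,19) fires=5
i=12 t=24 v=6: → [24,33),[22,31),[20,29),[18,27),[16,25); WM=21; [12,21) fires=5
i=13 t=26 v=3: → [26,35),[24,33),[22,31),[20,29),[18,27); WM=23; [14,23) fires=6
i=14 t=26 v=4: → [26,35),[24,33),[22,31),[20,29),[18,27); WM=23
i=15 t=26 v=6: → [26,35),[24,33),[22,31),[20,29),[18,27); WM=23
i=16 t=26 v=6: → [26,35),[24,33),[22,31),[20,29),[18,27); WM=23
i=17 t=26 v=7: → [26,35),[24,33),[22,31),[20,29),[18,27); WM=23

[0,9)=8 [2,11)=8 [4,13)=8 [6,15)=8 [8,17)=8 [10,19)=5 [12,21)=5 [14,23)=6 [16,25)=6 [18,27)=7 [20,29)=7 [22,31)=7 [24,33)=7 [26,35)=7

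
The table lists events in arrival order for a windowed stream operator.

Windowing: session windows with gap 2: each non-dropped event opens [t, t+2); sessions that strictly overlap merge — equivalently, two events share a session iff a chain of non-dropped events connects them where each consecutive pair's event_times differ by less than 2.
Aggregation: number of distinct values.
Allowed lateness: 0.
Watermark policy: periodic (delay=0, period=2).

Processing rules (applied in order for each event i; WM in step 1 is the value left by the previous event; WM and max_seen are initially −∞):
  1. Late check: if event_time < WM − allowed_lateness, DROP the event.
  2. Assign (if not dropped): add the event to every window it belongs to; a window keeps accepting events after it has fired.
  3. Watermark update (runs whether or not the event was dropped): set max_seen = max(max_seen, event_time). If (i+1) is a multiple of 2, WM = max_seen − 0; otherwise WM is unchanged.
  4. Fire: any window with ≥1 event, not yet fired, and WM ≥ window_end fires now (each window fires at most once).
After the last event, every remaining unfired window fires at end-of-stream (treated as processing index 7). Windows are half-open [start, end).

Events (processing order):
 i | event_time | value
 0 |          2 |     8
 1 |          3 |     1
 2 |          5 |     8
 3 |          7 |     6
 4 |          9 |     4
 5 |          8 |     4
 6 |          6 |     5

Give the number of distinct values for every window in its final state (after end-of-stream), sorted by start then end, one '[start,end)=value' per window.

[2,5)=2 [5,7)=1 [7,11)=2

i=0 t=2 v=8: → [2,4); WM=−∞
i=1 t=3 v=1: → [2,5); WM=3
i=2 t=5 v=8: → [5,7); WM=3
i=3 t=7 v=6: → [7,9); WM=7
i=4 t=9 v=4: → [9,11); WM=7
i=5 t=8 v=4: → [7,11); WM=9
i=6 t=6 v=5: DROP (t<9-0); WM=9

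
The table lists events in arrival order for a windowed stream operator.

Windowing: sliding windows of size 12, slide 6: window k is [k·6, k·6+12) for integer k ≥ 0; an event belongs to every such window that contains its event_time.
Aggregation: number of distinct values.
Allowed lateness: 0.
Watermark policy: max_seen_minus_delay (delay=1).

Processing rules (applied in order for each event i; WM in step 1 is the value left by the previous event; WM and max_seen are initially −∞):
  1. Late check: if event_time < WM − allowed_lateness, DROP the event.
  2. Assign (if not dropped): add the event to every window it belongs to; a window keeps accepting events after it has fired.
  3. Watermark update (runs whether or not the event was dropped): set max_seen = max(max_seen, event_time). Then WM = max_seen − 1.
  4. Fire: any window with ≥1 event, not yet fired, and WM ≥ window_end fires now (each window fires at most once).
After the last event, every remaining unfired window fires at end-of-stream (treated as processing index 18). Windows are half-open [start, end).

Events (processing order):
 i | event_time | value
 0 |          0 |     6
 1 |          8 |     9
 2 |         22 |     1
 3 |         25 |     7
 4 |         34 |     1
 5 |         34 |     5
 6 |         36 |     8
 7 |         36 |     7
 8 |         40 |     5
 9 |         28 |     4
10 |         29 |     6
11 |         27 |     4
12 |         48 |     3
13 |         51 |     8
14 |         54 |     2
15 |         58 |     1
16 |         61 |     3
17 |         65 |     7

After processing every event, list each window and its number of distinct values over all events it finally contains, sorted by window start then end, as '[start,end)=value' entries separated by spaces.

[0,12)=2 [6,18)=1 [12,24)=1 [18,30)=2 [24,36)=3 [30,42)=4 [36,48)=3 [42,54)=2 [48,60)=4 [54,66)=4 [60,72)=2

i=0 t=0 v=6: → [0,12); WM=-1
i=1 t=8 v=9: → [6,18),[0,12); WM=7
i=2 t=22 v=1: → [18,30),[12,24); WM=21; [0,12) fires=2 [6,18) fires=1
i=3 t=25 v=7: → [24,36),[18,30); WM=24; [12,24) fires=1
i=4 t=34 v=1: → [30,42),[24,36); WM=33; [18,30) fires=2
i=5 t=34 v=5: → [30,42),[24,36); WM=33
i=6 t=36 v=8: → [36,48),[30,42); WM=35
i=7 t=36 v=7: → [36,48),[30,42); WM=35
i=8 t=40 v=5: → [36,48),[30,42); WM=39; [24,36) fires=3
i=9 t=28 v=4: DROP (t<39-0); WM=39
i=10 t=29 v=6: DROP (t<39-0); WM=39
i=11 t=27 v=4: DROP (t<39-0); WM=39
i=12 t=48 v=3: → [48,60),[42,54); WM=47; [30,42) fires=4
i=13 t=51 v=8: → [48,60),[42,54); WM=50; [36,48) fires=3
i=14 t=54 v=2: → [54,66),[48,60); WM=53
i=15 t=58 v=1: → [54,66),[48,60); WM=57; [42,54) fires=2
i=16 t=61 v=3: → [60,72),[54,66); WM=60; [48,60) fires=4
i=17 t=65 v=7: → [60,72),[54,66); WM=64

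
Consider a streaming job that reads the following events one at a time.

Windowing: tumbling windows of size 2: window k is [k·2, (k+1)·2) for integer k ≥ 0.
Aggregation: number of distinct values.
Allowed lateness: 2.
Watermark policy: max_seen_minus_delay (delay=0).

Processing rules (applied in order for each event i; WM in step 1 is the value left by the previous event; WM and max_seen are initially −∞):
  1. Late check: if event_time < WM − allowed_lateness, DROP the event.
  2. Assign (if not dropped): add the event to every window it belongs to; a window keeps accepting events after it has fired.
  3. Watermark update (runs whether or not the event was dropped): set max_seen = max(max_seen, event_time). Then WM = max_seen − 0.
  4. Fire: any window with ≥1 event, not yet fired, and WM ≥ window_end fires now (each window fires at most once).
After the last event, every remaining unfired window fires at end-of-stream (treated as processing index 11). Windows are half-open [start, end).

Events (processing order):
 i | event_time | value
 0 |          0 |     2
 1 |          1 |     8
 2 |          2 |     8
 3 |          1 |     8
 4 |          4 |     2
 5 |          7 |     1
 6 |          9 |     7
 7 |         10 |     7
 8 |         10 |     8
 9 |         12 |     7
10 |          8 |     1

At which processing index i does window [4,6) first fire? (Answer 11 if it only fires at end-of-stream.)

i=0 t=0 v=2: → [0,2); WM=0
i=1 t=1 v=8: → [0,2); WM=1
i=2 t=2 v=8: → [2,4); WM=2; [0,2) fires=2
i=3 t=1 v=8: → [0,2); WM=2
i=4 t=4 v=2: → [4,6); WM=4; [2,4) fires=1
i=5 t=7 v=1: → [6,8); WM=7; [4,6) fires=1
i=6 t=9 v=7: → [8,10); WM=9; [6,8) fires=1
i=7 t=10 v=7: → [10,12); WM=10; [8,10) fires=1
i=8 t=10 v=8: → [10,12); WM=10
i=9 t=12 v=7: → [12,14); WM=12; [10,12) fires=2
i=10 t=8 v=1: DROP (t<12-2); WM=12

5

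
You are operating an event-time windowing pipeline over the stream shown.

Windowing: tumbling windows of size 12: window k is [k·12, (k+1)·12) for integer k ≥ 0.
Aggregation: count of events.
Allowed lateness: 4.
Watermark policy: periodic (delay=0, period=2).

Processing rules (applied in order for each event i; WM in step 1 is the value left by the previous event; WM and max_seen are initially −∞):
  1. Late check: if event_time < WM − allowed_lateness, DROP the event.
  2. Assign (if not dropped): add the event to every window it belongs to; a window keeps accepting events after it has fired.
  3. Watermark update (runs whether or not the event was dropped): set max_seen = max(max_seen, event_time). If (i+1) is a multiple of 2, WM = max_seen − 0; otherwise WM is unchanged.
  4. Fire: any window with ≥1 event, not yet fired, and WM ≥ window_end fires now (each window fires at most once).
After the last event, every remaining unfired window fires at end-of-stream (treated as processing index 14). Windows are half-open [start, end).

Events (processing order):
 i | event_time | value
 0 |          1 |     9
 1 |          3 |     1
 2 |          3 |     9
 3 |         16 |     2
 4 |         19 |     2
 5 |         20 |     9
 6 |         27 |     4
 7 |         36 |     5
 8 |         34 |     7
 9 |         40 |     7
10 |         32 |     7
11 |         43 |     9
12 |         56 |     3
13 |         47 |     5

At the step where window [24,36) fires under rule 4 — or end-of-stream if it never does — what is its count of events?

i=0 t=1 v=9: → [0,12); WM=−∞
i=1 t=3 v=1: → [0,12); WM=3
i=2 t=3 v=9: → [0,12); WM=3
i=3 t=16 v=2: → [12,24); WM=16; [0,12) fires=3
i=4 t=19 v=2: → [12,24); WM=16
i=5 t=20 v=9: → [12,24); WM=20
i=6 t=27 v=4: → [24,36); WM=20
i=7 t=36 v=5: → [36,48); WM=36; [12,24) fires=3 [24,36) fires=1
i=8 t=34 v=7: → [24,36); WM=36
i=9 t=40 v=7: → [36,48); WM=40
i=10 t=32 v=7: DROP (t<40-4); WM=40
i=11 t=43 v=9: → [36,48); WM=43
i=12 t=56 v=3: → [48,60); WM=43
i=13 t=47 v=5: → [36,48); WM=56; [36,48) fires=4

1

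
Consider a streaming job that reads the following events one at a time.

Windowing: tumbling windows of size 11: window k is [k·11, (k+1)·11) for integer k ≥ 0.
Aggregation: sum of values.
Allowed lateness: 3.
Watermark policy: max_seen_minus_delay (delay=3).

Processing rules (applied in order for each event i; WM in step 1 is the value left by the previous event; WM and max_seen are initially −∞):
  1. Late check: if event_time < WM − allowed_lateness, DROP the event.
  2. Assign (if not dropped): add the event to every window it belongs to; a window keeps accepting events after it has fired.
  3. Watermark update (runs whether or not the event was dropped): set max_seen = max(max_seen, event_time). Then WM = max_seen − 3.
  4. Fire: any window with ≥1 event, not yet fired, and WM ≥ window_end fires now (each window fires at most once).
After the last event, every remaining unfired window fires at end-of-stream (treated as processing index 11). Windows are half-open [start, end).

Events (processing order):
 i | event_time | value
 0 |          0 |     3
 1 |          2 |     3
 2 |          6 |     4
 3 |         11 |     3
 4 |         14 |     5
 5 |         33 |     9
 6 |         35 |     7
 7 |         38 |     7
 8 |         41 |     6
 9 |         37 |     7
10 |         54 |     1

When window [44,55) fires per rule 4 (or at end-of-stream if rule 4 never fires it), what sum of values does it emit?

i=0 t=0 v=3: → [0,11); WM=-3
i=1 t=2 v=3: → [0,11); WM=-1
i=2 t=6 v=4: → [0,11); WM=3
i=3 t=11 v=3: → [11,22); WM=8
i=4 t=14 v=5: → [11,22); WM=11; [0,11) fires=10
i=5 t=33 v=9: → [33,44); WM=30; [11,22) fires=8
i=6 t=35 v=7: → [33,44); WM=32
i=7 t=38 v=7: → [33,44); WM=35
i=8 t=41 v=6: → [33,44); WM=38
i=9 t=37 v=7: → [33,44); WM=38
i=10 t=54 v=1: → [44,55); WM=51; [33,44) fires=36

1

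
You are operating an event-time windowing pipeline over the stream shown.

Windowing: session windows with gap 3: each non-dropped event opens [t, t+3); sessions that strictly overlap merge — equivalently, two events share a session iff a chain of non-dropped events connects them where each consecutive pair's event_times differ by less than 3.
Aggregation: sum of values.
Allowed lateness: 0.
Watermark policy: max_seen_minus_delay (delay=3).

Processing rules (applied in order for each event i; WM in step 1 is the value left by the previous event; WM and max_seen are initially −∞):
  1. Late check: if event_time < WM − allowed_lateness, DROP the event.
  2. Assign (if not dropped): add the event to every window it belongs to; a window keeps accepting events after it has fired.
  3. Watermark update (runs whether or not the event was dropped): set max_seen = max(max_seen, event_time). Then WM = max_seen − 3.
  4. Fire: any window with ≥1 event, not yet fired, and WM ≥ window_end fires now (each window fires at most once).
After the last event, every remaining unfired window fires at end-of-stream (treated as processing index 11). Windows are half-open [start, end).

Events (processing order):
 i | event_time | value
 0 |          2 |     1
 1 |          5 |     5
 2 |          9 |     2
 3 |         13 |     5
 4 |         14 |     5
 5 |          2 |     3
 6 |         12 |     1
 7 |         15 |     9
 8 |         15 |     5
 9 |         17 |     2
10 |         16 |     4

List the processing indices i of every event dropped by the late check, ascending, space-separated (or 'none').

5

i=0 t=2 v=1: → [2,5); WM=-1
i=1 t=5 v=5: → [5,8); WM=2
i=2 t=9 v=2: → [9,12); WM=6
i=3 t=13 v=5: → [13,16); WM=10
i=4 t=14 v=5: → [13,17); WM=11
i=5 t=2 v=3: DROP (t<11-0); WM=11
i=6 t=12 v=1: → [12,17); WM=11
i=7 t=15 v=9: → [12,18); WM=12
i=8 t=15 v=5: → [12,18); WM=12
i=9 t=17 v=2: → [12,20); WM=14
i=10 t=16 v=4: → [12,20); WM=14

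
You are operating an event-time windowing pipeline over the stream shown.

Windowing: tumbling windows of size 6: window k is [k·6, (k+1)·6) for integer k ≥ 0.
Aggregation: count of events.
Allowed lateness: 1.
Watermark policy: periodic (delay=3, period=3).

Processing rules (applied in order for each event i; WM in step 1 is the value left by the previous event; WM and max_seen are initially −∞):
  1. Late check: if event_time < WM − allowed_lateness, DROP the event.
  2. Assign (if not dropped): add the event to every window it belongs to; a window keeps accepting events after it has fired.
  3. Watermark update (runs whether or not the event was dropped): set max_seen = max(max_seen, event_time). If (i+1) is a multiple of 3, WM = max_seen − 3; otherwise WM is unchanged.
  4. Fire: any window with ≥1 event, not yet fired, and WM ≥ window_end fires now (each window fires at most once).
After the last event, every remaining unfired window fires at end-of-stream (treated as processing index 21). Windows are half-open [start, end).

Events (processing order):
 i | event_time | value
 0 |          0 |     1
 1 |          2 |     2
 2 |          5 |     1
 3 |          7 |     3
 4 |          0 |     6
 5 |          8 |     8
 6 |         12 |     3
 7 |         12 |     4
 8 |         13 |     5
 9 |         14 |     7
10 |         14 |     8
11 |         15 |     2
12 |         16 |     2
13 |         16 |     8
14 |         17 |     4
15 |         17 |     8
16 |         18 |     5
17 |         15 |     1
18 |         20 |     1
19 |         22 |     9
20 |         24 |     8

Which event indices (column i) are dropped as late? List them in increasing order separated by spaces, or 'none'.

4

i=0 t=0 v=1: → [0,6); WM=−∞
i=1 t=2 v=2: → [0,6); WM=−∞
i=2 t=5 v=1: → [0,6); WM=2
i=3 t=7 v=3: → [6,12); WM=2
i=4 t=0 v=6: DROP (t<2-1); WM=2
i=5 t=8 v=8: → [6,12); WM=5
i=6 t=12 v=3: → [12,18); WM=5
i=7 t=12 v=4: → [12,18); WM=5
i=8 t=13 v=5: → [12,18); WM=10; [0,6) fires=3
i=9 t=14 v=7: → [12,18); WM=10
i=10 t=14 v=8: → [12,18); WM=10
i=11 t=15 v=2: → [12,18); WM=12; [6,12) fires=2
i=12 t=16 v=2: → [12,18); WM=12
i=13 t=16 v=8: → [12,18); WM=12
i=14 t=17 v=4: → [12,18); WM=14
i=15 t=17 v=8: → [12,18); WM=14
i=16 t=18 v=5: → [18,24); WM=14
i=17 t=15 v=1: → [12,18); WM=15
i=18 t=20 v=1: → [18,24); WM=15
i=19 t=22 v=9: → [18,24); WM=15
i=20 t=24 v=8: → [24,30); WM=21; [12,18) fires=11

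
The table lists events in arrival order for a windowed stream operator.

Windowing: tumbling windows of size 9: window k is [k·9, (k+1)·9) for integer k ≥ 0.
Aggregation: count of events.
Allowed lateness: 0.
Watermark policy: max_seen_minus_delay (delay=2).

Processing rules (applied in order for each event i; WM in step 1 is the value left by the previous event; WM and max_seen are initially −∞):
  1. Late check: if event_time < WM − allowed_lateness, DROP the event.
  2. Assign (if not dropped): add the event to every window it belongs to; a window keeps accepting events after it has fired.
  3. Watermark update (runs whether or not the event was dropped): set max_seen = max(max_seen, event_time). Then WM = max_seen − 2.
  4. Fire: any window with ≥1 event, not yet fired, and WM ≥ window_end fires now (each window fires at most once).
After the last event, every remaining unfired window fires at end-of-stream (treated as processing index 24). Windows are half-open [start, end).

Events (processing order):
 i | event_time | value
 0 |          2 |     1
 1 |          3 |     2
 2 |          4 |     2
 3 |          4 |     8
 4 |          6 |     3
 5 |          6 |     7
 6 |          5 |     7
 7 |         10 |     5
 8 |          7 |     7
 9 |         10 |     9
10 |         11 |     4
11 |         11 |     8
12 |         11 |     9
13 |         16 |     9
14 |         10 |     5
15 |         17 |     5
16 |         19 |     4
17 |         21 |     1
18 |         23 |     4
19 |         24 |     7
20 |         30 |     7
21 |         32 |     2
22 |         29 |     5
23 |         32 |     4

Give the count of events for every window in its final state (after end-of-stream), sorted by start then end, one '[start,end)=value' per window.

i=0 t=2 v=1: → [0,9); WM=0
i=1 t=3 v=2: → [0,9); WM=1
i=2 t=4 v=2: → [0,9); WM=2
i=3 t=4 v=8: → [0,9); WM=2
i=4 t=6 v=3: → [0,9); WM=4
i=5 t=6 v=7: → [0,9); WM=4
i=6 t=5 v=7: → [0,9); WM=4
i=7 t=10 v=5: → [9,18); WM=8
i=8 t=7 v=7: DROP (t<8-0); WM=8
i=9 t=10 v=9: → [9,18); WM=8
i=10 t=11 v=4: → [9,18); WM=9; [0,9) fires=7
i=11 t=11 v=8: → [9,18); WM=9
i=12 t=11 v=9: → [9,18); WM=9
i=13 t=16 v=9: → [9,18); WM=14
i=14 t=10 v=5: DROP (t<14-0); WM=14
i=15 t=17 v=5: → [9,18); WM=15
i=16 t=19 v=4: → [18,27); WM=17
i=17 t=21 v=1: → [18,27); WM=19; [9,18) fires=7
i=18 t=23 v=4: → [18,27); WM=21
i=19 t=24 v=7: → [18,27); WM=22
i=20 t=30 v=7: → [27,36); WM=28; [18,27) fires=4
i=21 t=32 v=2: → [27,36); WM=30
i=22 t=29 v=5: DROP (t<30-0); WM=30
i=23 t=32 v=4: → [27,36); WM=30

[0,9)=7 [9,18)=7 [18,27)=4 [27,36)=3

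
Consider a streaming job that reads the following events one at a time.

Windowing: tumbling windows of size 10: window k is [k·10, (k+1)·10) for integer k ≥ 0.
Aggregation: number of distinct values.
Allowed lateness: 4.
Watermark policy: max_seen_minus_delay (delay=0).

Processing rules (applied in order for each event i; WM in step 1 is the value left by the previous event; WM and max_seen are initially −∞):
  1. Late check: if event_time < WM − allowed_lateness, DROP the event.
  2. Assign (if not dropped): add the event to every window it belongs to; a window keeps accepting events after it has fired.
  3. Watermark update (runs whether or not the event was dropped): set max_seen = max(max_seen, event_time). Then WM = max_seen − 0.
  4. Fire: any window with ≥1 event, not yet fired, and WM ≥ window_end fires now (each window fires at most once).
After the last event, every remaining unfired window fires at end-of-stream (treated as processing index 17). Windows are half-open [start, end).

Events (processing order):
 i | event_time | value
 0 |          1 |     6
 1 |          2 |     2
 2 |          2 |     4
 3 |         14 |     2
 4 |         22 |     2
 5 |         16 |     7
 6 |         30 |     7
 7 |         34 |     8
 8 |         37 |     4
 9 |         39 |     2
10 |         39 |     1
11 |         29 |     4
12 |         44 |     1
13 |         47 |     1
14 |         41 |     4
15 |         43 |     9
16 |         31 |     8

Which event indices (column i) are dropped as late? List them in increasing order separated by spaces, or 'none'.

5 11 14 16

i=0 t=1 v=6: → [0,10); WM=1
i=1 t=2 v=2: → [0,10); WM=2
i=2 t=2 v=4: → [0,10); WM=2
i=3 t=14 v=2: → [10,20); WM=14; [0,10) fires=3
i=4 t=22 v=2: → [20,30); WM=22; [10,20) fires=1
i=5 t=16 v=7: DROP (t<22-4); WM=22
i=6 t=30 v=7: → [30,40); WM=30; [20,30) fires=1
i=7 t=34 v=8: → [30,40); WM=34
i=8 t=37 v=4: → [30,40); WM=37
i=9 t=39 v=2: → [30,40); WM=39
i=10 t=39 v=1: → [30,40); WM=39
i=11 t=29 v=4: DROP (t<39-4); WM=39
i=12 t=44 v=1: → [40,50); WM=44; [30,40) fires=5
i=13 t=47 v=1: → [40,50); WM=47
i=14 t=41 v=4: DROP (t<47-4); WM=47
i=15 t=43 v=9: → [40,50); WM=47
i=16 t=31 v=8: DROP (t<47-4); WM=47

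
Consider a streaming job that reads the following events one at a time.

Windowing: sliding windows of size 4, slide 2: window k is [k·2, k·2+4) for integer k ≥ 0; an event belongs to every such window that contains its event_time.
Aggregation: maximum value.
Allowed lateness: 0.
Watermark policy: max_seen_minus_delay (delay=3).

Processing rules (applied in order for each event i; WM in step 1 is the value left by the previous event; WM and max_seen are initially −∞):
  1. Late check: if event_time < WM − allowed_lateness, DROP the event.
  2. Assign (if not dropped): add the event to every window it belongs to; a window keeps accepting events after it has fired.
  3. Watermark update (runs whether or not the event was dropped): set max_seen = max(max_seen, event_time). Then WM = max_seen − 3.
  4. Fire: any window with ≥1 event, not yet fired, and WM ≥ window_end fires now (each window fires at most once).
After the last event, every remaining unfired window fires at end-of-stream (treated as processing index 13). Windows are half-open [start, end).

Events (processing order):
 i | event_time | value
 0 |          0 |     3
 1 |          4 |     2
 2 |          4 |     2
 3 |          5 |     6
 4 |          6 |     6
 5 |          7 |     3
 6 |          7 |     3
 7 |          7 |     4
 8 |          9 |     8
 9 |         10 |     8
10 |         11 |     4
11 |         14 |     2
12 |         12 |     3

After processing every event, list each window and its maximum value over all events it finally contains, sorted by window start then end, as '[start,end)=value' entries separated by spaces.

i=0 t=0 v=3: → [0,4); WM=-3
i=1 t=4 v=2: → [4,8),[2,6); WM=1
i=2 t=4 v=2: → [4,8),[2,6); WM=1
i=3 t=5 v=6: → [4,8),[2,6); WM=2
i=4 t=6 v=6: → [6,10),[4,8); WM=3
i=5 t=7 v=3: → [6,10),[4,8); WM=4; [0,4) fires=3
i=6 t=7 v=3: → [6,10),[4,8); WM=4
i=7 t=7 v=4: → [6,10),[4,8); WM=4
i=8 t=9 v=8: → [8,12),[6,10); WM=6; [2,6) fires=6
i=9 t=10 v=8: → [10,14),[8,12); WM=7
i=10 t=11 v=4: → [10,14),[8,12); WM=8; [4,8) fires=6
i=11 t=14 v=2: → [14,18),[12,16); WM=11; [6,10) fires=8
i=12 t=12 v=3: → [12,16),[10,14); WM=11

[0,4)=3 [2,6)=6 [4,8)=6 [6,10)=8 [8,12)=8 [10,14)=8 [12,16)=3 [14,18)=2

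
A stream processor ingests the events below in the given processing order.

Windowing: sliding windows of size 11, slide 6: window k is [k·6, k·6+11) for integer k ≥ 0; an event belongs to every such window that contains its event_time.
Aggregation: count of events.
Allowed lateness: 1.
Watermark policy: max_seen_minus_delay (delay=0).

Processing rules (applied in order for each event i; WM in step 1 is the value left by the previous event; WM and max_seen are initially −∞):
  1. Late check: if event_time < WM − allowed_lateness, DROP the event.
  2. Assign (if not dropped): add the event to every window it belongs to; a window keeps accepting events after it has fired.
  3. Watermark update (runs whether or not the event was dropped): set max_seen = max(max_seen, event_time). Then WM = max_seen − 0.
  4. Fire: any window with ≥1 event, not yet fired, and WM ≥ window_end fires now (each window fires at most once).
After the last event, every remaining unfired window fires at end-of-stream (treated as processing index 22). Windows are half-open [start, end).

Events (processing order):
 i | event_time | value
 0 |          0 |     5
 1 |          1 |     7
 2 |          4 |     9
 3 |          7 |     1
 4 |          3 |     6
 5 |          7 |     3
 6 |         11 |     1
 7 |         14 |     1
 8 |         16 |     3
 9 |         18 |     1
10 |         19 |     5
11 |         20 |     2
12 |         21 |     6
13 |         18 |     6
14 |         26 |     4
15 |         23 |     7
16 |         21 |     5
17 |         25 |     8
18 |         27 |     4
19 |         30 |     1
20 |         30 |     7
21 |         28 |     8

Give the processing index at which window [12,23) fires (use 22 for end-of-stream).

i=0 t=0 v=5: → [0,11); WM=0
i=1 t=1 v=7: → [0,11); WM=1
i=2 t=4 v=9: → [0,11); WM=4
i=3 t=7 v=1: → [6,17),[0,11); WM=7
i=4 t=3 v=6: DROP (t<7-1); WM=7
i=5 t=7 v=3: → [6,17),[0,11); WM=7
i=6 t=11 v=1: → [6,17); WM=11; [0,11) fires=5
i=7 t=14 v=1: → [12,23),[6,17); WM=14
i=8 t=16 v=3: → [12,23),[6,17); WM=16
i=9 t=18 v=1: → [18,29),[12,23); WM=18; [6,17) fires=5
i=10 t=19 v=5: → [18,29),[12,23); WM=19
i=11 t=20 v=2: → [18,29),[12,23); WM=20
i=12 t=21 v=6: → [18,29),[12,23); WM=21
i=13 t=18 v=6: DROP (t<21-1); WM=21
i=14 t=26 v=4: → [24,35),[18,29); WM=26; [12,23) fires=6
i=15 t=23 v=7: DROP (t<26-1); WM=26
i=16 t=21 v=5: DROP (t<26-1); WM=26
i=17 t=25 v=8: → [24,35),[18,29); WM=26
i=18 t=27 v=4: → [24,35),[18,29); WM=27
i=19 t=30 v=1: → [30,41),[24,35); WM=30; [18,29) fires=7
i=20 t=30 v=7: → [30,41),[24,35); WM=30
i=21 t=28 v=8: DROP (t<30-1); WM=30

14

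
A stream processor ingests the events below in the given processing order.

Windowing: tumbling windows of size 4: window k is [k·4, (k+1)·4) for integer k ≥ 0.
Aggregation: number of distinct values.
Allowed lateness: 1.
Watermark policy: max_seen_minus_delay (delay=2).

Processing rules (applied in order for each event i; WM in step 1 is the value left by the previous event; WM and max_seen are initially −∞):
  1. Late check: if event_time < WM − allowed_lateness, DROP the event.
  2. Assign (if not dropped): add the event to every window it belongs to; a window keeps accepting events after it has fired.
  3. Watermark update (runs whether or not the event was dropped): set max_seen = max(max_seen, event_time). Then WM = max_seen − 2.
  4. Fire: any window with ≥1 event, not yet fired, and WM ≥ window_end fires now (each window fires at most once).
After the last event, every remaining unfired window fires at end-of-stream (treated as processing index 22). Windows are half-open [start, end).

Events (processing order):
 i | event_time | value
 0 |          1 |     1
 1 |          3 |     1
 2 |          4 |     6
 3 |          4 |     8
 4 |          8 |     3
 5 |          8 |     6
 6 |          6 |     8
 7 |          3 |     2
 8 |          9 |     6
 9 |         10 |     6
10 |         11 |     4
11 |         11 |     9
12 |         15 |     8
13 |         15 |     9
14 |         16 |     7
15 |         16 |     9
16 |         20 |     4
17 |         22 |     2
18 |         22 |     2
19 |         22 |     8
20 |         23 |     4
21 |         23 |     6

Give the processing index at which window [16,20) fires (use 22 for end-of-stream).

i=0 t=1 v=1: → [0,4); WM=-1
i=1 t=3 v=1: → [0,4); WM=1
i=2 t=4 v=6: → [4,8); WM=2
i=3 t=4 v=8: → [4,8); WM=2
i=4 t=8 v=3: → [8,12); WM=6; [0,4) fires=1
i=5 t=8 v=6: → [8,12); WM=6
i=6 t=6 v=8: → [4,8); WM=6
i=7 t=3 v=2: DROP (t<6-1); WM=6
i=8 t=9 v=6: → [8,12); WM=7
i=9 t=10 v=6: → [8,12); WM=8; [4,8) fires=2
i=10 t=11 v=4: → [8,12); WM=9
i=11 t=11 v=9: → [8,12); WM=9
i=12 t=15 v=8: → [12,16); WM=13; [8,12) fires=4
i=13 t=15 v=9: → [12,16); WM=13
i=14 t=16 v=7: → [16,20); WM=14
i=15 t=16 v=9: → [16,20); WM=14
i=16 t=20 v=4: → [20,24); WM=18; [12,16) fires=2
i=17 t=22 v=2: → [20,24); WM=20; [16,20) fires=2
i=18 t=22 v=2: → [20,24); WM=20
i=19 t=22 v=8: → [20,24); WM=20
i=20 t=23 v=4: → [20,24); WM=21
i=21 t=23 v=6: → [20,24); WM=21

17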